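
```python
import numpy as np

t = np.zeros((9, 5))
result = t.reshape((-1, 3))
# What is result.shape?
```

(15, 3)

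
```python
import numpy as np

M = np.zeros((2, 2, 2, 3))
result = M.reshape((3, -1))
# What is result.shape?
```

(3, 8)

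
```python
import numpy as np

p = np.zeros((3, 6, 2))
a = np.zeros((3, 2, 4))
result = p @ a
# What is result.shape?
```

(3, 6, 4)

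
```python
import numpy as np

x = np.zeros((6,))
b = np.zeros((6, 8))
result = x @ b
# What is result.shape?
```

(8,)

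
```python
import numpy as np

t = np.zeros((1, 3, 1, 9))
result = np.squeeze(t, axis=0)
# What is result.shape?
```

(3, 1, 9)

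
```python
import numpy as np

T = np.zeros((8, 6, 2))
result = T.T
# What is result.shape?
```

(2, 6, 8)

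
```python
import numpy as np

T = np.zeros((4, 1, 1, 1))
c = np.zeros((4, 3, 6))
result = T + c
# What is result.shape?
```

(4, 4, 3, 6)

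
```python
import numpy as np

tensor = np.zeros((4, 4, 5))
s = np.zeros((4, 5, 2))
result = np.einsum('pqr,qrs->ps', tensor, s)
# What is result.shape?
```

(4, 2)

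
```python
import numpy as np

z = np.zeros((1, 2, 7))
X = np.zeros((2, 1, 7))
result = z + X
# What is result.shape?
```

(2, 2, 7)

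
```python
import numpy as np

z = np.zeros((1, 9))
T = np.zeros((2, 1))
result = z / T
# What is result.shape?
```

(2, 9)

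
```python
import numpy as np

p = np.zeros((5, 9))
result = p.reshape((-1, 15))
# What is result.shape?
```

(3, 15)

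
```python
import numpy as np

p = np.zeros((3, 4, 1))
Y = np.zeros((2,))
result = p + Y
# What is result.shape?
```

(3, 4, 2)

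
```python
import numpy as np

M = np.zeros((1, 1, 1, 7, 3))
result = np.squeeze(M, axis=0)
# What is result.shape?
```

(1, 1, 7, 3)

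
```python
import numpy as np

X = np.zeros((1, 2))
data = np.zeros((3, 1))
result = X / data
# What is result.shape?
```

(3, 2)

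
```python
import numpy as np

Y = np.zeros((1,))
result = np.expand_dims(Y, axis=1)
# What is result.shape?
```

(1, 1)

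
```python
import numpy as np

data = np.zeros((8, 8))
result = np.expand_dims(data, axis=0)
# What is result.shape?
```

(1, 8, 8)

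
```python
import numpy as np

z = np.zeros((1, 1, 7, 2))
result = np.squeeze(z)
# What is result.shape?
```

(7, 2)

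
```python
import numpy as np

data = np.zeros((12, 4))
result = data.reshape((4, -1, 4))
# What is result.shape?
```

(4, 3, 4)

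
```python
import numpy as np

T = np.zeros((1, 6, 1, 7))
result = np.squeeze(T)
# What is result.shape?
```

(6, 7)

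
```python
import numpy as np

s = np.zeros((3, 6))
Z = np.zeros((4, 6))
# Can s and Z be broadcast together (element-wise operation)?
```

No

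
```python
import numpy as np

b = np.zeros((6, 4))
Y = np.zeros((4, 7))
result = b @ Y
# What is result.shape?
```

(6, 7)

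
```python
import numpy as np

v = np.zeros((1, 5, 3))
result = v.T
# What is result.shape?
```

(3, 5, 1)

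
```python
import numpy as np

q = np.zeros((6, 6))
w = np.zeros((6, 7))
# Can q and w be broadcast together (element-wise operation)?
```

No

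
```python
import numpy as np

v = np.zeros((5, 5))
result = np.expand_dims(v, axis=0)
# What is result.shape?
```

(1, 5, 5)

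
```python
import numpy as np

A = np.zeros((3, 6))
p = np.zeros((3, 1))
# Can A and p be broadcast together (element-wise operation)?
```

Yes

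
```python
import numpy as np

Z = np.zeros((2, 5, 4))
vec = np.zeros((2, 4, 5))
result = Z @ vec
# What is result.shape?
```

(2, 5, 5)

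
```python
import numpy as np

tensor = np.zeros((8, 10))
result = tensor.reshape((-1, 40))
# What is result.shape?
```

(2, 40)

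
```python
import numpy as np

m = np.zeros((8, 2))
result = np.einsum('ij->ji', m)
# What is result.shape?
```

(2, 8)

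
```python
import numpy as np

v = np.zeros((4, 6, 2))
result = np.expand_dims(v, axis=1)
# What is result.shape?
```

(4, 1, 6, 2)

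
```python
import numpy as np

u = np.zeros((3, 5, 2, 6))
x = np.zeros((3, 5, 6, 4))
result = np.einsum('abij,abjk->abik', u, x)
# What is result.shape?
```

(3, 5, 2, 4)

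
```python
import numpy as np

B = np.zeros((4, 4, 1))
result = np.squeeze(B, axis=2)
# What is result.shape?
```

(4, 4)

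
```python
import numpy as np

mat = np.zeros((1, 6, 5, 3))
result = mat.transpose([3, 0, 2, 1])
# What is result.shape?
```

(3, 1, 5, 6)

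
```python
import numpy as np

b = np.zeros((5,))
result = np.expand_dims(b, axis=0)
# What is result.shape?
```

(1, 5)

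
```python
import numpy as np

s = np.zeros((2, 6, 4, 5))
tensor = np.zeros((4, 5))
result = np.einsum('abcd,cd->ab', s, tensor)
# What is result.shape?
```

(2, 6)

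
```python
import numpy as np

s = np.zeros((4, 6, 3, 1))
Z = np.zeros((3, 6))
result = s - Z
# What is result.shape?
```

(4, 6, 3, 6)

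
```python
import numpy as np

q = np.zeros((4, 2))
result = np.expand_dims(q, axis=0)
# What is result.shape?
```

(1, 4, 2)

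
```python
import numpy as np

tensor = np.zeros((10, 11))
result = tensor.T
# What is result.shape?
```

(11, 10)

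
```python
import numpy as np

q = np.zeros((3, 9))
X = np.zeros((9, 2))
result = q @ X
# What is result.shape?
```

(3, 2)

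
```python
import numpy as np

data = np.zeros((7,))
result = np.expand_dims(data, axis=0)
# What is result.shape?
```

(1, 7)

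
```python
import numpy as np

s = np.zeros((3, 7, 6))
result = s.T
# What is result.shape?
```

(6, 7, 3)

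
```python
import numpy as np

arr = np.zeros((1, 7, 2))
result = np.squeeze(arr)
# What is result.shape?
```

(7, 2)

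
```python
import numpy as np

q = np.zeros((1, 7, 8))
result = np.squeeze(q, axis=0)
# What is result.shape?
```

(7, 8)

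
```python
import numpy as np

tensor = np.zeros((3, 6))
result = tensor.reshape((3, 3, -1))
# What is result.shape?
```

(3, 3, 2)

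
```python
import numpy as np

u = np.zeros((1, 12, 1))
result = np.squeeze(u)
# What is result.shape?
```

(12,)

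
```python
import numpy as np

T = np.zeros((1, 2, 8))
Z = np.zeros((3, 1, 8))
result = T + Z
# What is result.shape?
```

(3, 2, 8)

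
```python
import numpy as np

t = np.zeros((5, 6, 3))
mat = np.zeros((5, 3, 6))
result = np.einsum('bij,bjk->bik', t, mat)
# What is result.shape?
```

(5, 6, 6)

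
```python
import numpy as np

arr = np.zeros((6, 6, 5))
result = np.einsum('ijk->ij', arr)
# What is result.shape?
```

(6, 6)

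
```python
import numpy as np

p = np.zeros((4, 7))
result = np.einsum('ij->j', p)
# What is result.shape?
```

(7,)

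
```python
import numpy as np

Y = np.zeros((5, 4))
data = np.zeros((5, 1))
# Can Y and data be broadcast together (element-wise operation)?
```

Yes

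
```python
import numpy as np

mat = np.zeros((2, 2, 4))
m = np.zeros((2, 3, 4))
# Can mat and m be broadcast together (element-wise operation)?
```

No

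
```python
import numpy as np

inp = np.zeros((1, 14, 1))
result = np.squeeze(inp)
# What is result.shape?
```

(14,)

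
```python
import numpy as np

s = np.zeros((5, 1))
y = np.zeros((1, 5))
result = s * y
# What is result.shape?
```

(5, 5)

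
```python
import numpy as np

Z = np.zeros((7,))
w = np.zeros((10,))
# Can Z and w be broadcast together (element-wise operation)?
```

No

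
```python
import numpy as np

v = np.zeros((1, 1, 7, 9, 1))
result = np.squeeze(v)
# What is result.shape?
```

(7, 9)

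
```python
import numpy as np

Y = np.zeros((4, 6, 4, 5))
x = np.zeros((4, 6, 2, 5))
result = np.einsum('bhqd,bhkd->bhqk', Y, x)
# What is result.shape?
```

(4, 6, 4, 2)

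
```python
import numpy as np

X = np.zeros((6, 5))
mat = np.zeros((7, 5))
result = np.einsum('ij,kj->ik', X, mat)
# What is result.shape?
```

(6, 7)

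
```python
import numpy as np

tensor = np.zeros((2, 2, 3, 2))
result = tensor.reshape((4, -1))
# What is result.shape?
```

(4, 6)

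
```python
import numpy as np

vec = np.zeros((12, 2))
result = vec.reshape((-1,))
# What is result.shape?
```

(24,)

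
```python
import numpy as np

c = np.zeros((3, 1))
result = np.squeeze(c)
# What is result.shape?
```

(3,)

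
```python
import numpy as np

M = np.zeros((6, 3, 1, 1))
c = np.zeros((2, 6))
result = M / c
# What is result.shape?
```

(6, 3, 2, 6)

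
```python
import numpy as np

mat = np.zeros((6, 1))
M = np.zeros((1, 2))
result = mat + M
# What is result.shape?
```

(6, 2)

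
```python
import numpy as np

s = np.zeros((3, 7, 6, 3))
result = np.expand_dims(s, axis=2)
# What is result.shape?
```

(3, 7, 1, 6, 3)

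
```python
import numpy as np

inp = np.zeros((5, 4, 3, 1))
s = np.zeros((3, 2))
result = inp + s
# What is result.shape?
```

(5, 4, 3, 2)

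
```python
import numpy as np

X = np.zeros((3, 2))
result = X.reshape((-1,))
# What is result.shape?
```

(6,)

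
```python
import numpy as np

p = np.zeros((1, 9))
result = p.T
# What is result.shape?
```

(9, 1)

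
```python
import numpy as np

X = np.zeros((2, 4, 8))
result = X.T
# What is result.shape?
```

(8, 4, 2)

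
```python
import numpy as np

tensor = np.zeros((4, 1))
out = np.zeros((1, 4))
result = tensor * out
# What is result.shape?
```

(4, 4)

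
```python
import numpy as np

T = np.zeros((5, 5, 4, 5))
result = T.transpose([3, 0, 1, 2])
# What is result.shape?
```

(5, 5, 5, 4)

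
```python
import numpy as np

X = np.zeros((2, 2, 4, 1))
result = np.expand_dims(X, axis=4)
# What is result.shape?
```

(2, 2, 4, 1, 1)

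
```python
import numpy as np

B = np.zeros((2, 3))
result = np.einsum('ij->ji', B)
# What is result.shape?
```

(3, 2)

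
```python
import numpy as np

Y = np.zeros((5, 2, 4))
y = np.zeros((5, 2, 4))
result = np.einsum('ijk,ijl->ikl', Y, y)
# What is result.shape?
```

(5, 4, 4)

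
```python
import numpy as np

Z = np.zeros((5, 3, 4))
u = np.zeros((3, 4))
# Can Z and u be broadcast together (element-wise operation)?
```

Yes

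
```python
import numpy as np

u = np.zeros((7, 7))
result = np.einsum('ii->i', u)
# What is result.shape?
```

(7,)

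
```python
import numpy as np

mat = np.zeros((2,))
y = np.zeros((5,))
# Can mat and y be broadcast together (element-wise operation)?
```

No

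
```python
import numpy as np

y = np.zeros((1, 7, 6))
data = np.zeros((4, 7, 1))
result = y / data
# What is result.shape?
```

(4, 7, 6)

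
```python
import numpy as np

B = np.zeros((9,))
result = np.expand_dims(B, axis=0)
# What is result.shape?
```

(1, 9)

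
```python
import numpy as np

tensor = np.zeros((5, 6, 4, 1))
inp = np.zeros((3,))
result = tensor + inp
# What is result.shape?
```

(5, 6, 4, 3)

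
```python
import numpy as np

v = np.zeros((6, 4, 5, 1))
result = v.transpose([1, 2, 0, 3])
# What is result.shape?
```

(4, 5, 6, 1)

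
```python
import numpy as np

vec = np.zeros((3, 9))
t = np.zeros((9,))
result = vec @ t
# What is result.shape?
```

(3,)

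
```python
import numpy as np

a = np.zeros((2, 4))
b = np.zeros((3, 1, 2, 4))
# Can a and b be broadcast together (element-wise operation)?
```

Yes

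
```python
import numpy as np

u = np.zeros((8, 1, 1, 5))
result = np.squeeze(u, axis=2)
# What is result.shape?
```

(8, 1, 5)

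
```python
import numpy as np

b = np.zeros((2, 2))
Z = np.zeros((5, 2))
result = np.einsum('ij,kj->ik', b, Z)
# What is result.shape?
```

(2, 5)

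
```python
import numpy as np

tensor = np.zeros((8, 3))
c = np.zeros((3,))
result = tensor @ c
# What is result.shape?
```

(8,)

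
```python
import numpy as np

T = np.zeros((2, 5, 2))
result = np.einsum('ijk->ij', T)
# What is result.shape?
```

(2, 5)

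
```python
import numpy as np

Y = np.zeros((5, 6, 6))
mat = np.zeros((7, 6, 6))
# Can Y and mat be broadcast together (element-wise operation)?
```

No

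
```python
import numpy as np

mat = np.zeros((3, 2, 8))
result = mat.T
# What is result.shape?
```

(8, 2, 3)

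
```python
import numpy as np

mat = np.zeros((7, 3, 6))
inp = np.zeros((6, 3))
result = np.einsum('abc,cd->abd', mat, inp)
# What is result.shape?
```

(7, 3, 3)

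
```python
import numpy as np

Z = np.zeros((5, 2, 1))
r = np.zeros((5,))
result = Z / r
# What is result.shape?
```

(5, 2, 5)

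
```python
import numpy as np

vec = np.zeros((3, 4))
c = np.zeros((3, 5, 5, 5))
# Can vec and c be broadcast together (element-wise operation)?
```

No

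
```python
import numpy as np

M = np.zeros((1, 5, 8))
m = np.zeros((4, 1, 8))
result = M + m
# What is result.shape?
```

(4, 5, 8)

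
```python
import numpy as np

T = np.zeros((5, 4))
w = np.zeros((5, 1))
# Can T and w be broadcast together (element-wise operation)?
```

Yes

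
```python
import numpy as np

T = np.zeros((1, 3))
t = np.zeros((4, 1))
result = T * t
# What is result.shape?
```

(4, 3)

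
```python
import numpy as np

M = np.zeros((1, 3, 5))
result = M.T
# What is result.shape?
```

(5, 3, 1)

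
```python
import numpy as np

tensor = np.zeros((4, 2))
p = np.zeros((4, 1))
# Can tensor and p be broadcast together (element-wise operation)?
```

Yes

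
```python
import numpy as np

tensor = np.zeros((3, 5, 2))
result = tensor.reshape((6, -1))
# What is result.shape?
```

(6, 5)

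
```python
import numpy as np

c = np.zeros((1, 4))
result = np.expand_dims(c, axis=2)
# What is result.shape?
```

(1, 4, 1)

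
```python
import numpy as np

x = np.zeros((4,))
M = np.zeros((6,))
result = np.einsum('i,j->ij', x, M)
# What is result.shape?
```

(4, 6)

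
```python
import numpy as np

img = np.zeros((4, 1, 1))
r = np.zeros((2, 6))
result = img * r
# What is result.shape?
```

(4, 2, 6)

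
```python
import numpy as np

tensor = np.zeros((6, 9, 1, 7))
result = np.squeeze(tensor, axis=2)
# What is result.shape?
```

(6, 9, 7)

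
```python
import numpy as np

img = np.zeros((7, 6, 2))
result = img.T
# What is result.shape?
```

(2, 6, 7)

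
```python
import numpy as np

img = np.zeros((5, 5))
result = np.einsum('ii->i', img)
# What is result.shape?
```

(5,)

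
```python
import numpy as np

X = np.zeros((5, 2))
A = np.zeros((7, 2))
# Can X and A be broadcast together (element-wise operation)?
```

No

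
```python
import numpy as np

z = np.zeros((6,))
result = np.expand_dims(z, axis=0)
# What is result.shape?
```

(1, 6)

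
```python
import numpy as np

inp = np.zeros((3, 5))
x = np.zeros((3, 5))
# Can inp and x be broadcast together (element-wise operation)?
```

Yes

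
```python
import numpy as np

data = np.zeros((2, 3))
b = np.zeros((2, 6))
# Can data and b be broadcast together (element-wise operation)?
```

No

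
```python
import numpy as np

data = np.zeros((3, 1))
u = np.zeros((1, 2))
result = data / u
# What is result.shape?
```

(3, 2)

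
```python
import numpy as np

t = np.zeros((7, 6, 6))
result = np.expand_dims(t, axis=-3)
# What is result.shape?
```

(7, 1, 6, 6)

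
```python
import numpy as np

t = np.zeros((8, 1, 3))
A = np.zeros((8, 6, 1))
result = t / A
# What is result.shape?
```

(8, 6, 3)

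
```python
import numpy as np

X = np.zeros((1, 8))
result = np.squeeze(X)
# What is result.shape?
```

(8,)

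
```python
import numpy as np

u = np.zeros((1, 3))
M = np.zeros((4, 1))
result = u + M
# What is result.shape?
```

(4, 3)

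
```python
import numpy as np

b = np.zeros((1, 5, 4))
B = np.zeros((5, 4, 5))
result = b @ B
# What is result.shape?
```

(5, 5, 5)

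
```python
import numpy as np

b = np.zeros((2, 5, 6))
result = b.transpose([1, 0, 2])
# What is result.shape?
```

(5, 2, 6)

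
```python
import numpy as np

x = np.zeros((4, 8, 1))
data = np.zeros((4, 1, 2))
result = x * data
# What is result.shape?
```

(4, 8, 2)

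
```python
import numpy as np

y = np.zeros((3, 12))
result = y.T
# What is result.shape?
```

(12, 3)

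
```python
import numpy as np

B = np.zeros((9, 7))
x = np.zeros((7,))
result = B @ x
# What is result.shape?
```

(9,)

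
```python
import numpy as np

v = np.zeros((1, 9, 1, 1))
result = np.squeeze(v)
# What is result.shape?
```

(9,)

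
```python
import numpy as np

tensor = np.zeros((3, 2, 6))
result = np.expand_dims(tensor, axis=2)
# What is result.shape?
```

(3, 2, 1, 6)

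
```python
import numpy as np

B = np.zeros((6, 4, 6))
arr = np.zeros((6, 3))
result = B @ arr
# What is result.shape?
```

(6, 4, 3)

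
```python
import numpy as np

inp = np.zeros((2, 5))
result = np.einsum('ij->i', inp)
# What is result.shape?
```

(2,)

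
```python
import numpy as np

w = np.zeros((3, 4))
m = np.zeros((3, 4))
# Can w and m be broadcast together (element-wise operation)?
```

Yes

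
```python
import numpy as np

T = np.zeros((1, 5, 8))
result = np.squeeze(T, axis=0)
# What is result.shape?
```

(5, 8)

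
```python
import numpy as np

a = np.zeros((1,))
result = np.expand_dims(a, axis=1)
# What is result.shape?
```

(1, 1)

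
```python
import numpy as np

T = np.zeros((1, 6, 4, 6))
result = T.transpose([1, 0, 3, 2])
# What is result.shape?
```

(6, 1, 6, 4)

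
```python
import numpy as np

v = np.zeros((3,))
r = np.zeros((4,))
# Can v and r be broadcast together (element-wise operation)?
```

No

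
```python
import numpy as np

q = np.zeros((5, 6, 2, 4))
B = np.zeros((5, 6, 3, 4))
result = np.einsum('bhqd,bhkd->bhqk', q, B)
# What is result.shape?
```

(5, 6, 2, 3)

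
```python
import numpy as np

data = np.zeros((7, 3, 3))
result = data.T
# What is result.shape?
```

(3, 3, 7)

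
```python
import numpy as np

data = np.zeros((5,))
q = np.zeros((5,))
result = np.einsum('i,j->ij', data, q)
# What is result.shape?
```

(5, 5)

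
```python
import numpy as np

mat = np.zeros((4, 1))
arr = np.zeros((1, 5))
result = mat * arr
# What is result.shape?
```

(4, 5)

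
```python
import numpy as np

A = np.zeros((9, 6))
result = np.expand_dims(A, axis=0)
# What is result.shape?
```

(1, 9, 6)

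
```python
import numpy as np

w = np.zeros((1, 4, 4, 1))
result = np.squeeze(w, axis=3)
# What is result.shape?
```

(1, 4, 4)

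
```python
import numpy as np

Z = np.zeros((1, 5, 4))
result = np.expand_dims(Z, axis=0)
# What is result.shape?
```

(1, 1, 5, 4)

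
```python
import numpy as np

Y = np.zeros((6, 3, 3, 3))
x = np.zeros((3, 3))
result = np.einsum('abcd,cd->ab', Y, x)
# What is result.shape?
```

(6, 3)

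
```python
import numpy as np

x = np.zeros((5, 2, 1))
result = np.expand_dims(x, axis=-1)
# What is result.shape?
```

(5, 2, 1, 1)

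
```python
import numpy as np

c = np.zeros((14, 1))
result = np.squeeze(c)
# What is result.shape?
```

(14,)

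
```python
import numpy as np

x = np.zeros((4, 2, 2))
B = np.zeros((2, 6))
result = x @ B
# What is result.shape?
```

(4, 2, 6)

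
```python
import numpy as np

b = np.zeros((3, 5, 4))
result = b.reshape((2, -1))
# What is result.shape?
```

(2, 30)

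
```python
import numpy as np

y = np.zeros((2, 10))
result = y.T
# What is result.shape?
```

(10, 2)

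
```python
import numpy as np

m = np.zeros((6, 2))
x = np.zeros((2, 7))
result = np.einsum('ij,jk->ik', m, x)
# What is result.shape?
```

(6, 7)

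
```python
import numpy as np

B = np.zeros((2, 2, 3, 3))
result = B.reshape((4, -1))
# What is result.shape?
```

(4, 9)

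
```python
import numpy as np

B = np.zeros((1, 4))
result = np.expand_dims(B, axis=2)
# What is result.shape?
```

(1, 4, 1)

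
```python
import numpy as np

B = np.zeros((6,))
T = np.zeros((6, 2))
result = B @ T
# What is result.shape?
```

(2,)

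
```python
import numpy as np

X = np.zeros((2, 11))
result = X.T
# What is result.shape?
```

(11, 2)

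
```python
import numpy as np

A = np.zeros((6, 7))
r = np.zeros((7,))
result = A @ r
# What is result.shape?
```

(6,)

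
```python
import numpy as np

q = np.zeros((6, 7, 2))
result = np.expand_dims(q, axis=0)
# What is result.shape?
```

(1, 6, 7, 2)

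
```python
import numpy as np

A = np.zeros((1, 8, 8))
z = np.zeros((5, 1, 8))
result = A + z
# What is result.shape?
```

(5, 8, 8)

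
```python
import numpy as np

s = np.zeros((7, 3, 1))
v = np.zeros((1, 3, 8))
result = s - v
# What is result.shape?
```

(7, 3, 8)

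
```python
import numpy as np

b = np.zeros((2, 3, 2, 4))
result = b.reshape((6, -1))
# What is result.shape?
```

(6, 8)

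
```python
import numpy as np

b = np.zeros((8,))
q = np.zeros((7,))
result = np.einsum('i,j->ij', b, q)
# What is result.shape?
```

(8, 7)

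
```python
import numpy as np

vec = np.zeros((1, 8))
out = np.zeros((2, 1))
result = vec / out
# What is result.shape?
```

(2, 8)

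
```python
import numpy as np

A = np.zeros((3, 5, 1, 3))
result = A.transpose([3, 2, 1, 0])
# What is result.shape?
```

(3, 1, 5, 3)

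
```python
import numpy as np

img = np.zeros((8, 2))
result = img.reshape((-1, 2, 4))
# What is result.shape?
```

(2, 2, 4)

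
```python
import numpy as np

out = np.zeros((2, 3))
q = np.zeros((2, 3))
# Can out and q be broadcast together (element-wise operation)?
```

Yes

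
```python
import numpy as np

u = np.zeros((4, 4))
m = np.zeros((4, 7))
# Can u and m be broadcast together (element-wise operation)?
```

No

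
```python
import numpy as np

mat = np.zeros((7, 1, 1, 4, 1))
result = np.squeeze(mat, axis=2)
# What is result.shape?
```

(7, 1, 4, 1)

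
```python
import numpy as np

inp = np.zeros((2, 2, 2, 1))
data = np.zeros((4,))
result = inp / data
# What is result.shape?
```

(2, 2, 2, 4)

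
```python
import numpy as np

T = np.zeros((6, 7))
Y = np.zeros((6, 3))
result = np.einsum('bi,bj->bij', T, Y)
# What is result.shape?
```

(6, 7, 3)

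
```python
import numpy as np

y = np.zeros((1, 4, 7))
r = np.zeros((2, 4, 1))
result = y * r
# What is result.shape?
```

(2, 4, 7)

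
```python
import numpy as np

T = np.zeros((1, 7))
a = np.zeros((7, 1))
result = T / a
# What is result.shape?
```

(7, 7)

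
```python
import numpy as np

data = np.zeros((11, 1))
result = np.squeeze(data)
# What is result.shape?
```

(11,)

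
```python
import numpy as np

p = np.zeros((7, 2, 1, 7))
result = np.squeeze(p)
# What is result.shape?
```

(7, 2, 7)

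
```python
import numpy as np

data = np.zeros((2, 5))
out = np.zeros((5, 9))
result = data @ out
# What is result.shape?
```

(2, 9)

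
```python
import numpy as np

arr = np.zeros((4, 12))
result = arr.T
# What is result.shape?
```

(12, 4)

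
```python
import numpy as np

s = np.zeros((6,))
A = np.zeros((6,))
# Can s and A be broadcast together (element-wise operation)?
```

Yes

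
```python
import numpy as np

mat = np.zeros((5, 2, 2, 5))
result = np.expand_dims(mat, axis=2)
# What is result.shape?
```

(5, 2, 1, 2, 5)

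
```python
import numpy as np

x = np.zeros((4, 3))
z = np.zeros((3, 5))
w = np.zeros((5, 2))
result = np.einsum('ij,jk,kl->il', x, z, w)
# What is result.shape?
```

(4, 2)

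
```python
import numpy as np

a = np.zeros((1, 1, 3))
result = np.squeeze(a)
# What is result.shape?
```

(3,)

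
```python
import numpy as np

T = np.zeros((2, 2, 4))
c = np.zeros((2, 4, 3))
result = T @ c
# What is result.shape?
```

(2, 2, 3)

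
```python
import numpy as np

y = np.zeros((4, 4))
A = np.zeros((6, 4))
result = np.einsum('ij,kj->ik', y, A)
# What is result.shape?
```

(4, 6)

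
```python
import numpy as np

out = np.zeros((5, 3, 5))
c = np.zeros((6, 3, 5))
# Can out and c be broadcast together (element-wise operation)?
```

No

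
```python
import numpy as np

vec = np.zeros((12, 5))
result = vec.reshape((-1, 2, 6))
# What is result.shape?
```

(5, 2, 6)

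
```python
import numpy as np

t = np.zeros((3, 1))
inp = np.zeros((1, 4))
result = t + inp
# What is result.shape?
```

(3, 4)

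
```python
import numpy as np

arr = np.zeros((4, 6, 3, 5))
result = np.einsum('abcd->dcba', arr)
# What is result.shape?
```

(5, 3, 6, 4)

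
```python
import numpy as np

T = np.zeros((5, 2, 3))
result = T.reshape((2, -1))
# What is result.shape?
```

(2, 15)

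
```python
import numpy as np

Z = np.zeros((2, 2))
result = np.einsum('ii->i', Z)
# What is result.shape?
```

(2,)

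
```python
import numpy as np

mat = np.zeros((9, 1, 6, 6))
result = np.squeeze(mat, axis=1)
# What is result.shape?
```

(9, 6, 6)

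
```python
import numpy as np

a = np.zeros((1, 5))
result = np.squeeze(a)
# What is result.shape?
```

(5,)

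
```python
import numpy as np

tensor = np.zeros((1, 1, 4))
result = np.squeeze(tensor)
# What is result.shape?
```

(4,)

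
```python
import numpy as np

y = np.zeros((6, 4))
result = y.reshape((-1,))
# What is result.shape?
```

(24,)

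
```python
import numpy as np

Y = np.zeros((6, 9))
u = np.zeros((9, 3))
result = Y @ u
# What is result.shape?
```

(6, 3)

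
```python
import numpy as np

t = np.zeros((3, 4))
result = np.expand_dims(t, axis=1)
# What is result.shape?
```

(3, 1, 4)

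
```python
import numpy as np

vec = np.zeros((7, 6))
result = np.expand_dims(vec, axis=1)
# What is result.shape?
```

(7, 1, 6)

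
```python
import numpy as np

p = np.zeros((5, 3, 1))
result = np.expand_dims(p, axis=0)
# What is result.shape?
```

(1, 5, 3, 1)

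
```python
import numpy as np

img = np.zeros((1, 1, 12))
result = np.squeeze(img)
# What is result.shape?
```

(12,)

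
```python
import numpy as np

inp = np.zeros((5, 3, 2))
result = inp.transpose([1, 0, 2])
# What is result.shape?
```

(3, 5, 2)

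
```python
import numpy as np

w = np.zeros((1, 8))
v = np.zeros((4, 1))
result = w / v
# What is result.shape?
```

(4, 8)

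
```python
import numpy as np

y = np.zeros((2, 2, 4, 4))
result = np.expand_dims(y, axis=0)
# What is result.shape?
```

(1, 2, 2, 4, 4)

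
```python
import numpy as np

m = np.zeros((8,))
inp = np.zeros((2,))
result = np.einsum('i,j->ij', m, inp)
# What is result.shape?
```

(8, 2)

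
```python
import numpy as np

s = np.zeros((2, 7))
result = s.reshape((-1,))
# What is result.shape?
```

(14,)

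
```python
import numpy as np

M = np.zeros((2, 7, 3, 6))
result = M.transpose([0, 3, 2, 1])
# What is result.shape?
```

(2, 6, 3, 7)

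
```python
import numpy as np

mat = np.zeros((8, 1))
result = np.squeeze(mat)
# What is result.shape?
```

(8,)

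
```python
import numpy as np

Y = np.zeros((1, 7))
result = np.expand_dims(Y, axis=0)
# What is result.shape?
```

(1, 1, 7)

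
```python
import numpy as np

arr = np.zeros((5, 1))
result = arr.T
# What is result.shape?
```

(1, 5)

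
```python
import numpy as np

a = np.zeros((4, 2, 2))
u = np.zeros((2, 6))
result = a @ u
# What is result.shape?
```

(4, 2, 6)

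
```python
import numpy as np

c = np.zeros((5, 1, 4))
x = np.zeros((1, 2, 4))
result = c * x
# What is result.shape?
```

(5, 2, 4)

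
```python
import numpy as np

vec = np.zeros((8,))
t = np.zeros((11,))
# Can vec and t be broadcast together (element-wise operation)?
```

No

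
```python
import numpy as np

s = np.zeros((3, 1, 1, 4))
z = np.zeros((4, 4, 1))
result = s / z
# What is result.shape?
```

(3, 4, 4, 4)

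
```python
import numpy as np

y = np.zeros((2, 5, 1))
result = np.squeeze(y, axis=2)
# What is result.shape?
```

(2, 5)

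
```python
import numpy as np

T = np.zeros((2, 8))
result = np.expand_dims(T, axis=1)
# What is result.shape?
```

(2, 1, 8)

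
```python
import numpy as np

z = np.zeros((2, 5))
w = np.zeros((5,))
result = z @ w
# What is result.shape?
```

(2,)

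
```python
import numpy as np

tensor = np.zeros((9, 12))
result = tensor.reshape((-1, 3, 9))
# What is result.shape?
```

(4, 3, 9)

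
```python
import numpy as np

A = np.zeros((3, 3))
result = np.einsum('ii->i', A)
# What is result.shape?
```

(3,)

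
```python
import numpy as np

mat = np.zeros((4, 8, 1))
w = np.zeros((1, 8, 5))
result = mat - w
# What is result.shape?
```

(4, 8, 5)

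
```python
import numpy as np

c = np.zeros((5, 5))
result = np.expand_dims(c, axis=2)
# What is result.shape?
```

(5, 5, 1)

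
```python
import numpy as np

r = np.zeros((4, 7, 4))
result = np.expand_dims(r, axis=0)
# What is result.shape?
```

(1, 4, 7, 4)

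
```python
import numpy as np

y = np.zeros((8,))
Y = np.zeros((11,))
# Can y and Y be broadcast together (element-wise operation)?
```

No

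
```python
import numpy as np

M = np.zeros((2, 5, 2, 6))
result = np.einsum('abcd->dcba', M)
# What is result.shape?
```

(6, 2, 5, 2)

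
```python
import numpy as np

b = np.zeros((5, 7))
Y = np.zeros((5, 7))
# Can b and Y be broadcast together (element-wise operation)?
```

Yes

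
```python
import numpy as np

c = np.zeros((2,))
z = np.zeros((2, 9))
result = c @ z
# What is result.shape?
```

(9,)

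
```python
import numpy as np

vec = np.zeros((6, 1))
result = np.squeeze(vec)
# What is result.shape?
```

(6,)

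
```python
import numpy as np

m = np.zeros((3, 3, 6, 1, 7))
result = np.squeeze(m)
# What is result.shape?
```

(3, 3, 6, 7)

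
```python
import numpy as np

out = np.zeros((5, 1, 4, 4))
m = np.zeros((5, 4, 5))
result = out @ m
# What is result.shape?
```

(5, 5, 4, 5)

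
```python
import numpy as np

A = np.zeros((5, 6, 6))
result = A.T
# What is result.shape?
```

(6, 6, 5)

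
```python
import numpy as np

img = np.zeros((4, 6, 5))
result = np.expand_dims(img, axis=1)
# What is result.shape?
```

(4, 1, 6, 5)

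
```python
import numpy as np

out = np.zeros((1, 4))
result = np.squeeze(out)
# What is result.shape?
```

(4,)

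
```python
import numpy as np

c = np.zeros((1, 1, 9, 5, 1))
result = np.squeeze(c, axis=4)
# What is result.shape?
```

(1, 1, 9, 5)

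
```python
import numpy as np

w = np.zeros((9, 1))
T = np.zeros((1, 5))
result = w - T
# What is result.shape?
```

(9, 5)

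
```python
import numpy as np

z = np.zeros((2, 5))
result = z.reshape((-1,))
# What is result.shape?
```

(10,)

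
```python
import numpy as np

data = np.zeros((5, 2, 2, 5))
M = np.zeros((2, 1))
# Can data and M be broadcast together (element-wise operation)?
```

Yes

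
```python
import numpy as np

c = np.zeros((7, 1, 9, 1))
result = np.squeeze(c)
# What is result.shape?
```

(7, 9)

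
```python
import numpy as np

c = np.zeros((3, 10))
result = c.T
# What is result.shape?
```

(10, 3)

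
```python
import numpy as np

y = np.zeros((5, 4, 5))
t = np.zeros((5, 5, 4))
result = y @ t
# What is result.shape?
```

(5, 4, 4)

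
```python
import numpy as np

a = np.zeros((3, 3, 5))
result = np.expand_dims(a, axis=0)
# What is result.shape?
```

(1, 3, 3, 5)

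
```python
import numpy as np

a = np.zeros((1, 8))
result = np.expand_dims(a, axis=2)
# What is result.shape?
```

(1, 8, 1)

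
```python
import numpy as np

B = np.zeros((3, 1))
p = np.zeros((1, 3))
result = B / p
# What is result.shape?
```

(3, 3)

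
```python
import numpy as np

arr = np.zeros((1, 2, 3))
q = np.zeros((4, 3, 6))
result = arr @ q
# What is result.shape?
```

(4, 2, 6)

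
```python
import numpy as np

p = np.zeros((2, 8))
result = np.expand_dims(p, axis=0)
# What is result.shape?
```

(1, 2, 8)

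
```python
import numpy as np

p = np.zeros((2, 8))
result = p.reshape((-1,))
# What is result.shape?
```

(16,)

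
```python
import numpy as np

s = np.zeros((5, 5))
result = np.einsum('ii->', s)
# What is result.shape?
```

()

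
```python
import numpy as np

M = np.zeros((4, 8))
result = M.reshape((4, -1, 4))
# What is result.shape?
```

(4, 2, 4)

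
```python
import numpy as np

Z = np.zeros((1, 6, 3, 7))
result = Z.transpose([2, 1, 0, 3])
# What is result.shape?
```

(3, 6, 1, 7)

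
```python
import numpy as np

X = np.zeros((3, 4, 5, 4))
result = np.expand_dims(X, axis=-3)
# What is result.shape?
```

(3, 4, 1, 5, 4)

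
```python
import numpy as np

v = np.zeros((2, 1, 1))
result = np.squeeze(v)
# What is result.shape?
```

(2,)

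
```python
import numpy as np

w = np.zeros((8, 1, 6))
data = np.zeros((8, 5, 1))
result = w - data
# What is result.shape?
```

(8, 5, 6)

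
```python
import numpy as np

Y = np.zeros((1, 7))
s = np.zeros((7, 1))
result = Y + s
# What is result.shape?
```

(7, 7)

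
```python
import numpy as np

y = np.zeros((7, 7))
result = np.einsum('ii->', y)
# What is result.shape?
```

()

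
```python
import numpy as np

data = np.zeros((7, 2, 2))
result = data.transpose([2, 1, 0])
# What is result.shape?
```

(2, 2, 7)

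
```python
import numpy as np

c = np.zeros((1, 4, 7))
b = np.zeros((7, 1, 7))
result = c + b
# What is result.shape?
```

(7, 4, 7)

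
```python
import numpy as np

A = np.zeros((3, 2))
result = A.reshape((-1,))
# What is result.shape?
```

(6,)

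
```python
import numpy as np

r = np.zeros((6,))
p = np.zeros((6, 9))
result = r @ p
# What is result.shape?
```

(9,)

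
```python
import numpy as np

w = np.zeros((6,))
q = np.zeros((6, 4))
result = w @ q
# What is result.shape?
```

(4,)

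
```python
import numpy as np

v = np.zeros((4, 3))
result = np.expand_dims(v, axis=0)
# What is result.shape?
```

(1, 4, 3)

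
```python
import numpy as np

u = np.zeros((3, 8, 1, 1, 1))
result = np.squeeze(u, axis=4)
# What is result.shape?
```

(3, 8, 1, 1)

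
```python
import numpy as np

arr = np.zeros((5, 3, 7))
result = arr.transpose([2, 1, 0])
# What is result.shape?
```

(7, 3, 5)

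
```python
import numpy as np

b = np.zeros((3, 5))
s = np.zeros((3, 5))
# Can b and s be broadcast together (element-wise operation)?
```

Yes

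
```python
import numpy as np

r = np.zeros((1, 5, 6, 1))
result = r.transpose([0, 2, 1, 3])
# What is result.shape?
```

(1, 6, 5, 1)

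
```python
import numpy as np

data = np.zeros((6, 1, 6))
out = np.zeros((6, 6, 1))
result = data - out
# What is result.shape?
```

(6, 6, 6)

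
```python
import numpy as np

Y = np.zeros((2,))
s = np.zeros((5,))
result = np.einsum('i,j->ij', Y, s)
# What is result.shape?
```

(2, 5)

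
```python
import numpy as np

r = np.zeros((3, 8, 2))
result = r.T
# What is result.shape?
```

(2, 8, 3)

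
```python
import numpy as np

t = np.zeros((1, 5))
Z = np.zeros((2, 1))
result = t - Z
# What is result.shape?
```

(2, 5)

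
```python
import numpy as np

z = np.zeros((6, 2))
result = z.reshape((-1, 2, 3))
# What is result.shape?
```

(2, 2, 3)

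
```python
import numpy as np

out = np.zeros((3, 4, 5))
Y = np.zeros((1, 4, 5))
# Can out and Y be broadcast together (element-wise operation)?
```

Yes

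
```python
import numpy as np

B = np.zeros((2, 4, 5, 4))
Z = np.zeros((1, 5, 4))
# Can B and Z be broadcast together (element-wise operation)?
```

Yes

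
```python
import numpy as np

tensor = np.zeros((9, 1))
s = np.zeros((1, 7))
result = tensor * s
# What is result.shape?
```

(9, 7)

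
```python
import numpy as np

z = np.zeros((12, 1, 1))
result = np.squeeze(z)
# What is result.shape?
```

(12,)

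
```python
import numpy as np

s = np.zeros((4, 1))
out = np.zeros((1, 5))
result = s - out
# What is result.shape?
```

(4, 5)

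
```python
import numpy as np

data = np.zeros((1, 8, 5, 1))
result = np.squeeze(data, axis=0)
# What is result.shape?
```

(8, 5, 1)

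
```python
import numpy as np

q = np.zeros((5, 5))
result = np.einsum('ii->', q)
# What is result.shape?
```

()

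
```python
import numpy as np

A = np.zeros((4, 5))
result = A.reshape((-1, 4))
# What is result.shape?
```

(5, 4)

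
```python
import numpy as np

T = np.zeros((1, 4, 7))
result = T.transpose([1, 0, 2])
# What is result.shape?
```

(4, 1, 7)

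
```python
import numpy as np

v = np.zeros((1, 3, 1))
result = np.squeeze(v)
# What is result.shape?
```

(3,)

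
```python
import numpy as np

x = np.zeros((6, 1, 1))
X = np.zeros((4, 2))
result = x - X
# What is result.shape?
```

(6, 4, 2)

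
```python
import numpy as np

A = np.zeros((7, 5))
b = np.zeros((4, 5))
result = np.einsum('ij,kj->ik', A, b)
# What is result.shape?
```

(7, 4)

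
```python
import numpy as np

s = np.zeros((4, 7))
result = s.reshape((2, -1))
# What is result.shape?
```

(2, 14)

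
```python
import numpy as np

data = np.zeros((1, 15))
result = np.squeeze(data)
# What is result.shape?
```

(15,)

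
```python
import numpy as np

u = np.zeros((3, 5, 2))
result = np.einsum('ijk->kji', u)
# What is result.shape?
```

(2, 5, 3)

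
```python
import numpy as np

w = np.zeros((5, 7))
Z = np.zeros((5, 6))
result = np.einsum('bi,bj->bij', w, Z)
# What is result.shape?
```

(5, 7, 6)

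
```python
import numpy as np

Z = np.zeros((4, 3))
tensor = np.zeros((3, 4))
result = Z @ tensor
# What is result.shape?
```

(4, 4)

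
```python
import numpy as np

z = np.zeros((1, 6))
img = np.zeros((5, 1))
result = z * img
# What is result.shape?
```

(5, 6)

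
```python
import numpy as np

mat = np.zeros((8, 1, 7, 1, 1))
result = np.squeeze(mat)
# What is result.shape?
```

(8, 7)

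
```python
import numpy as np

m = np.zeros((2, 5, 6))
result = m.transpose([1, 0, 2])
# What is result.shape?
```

(5, 2, 6)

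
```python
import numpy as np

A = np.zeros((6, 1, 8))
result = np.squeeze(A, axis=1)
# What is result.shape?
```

(6, 8)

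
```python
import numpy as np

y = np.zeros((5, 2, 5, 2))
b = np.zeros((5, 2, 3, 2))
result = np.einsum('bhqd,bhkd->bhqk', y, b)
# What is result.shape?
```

(5, 2, 5, 3)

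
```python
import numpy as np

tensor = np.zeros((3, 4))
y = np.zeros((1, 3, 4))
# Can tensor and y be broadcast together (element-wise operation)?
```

Yes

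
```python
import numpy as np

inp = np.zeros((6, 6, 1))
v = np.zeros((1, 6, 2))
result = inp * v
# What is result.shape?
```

(6, 6, 2)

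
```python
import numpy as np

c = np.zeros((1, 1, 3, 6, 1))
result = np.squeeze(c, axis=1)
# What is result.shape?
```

(1, 3, 6, 1)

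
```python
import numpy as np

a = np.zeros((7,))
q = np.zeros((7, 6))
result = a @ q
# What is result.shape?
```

(6,)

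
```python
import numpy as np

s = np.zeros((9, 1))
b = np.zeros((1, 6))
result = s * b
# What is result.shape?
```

(9, 6)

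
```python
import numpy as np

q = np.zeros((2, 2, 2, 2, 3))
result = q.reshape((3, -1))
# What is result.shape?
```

(3, 16)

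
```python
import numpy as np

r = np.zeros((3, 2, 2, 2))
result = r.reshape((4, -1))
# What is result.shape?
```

(4, 6)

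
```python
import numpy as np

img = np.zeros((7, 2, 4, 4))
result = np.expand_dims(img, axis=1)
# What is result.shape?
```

(7, 1, 2, 4, 4)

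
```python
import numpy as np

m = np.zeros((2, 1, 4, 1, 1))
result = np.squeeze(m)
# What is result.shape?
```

(2, 4)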